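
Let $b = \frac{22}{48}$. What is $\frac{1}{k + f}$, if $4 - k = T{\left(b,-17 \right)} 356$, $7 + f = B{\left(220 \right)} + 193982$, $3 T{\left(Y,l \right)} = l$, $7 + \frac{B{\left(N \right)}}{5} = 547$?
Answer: $\frac{3}{596089} \approx 5.0328 \cdot 10^{-6}$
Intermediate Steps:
$b = \frac{11}{24}$ ($b = 22 \cdot \frac{1}{48} = \frac{11}{24} \approx 0.45833$)
$B{\left(N \right)} = 2700$ ($B{\left(N \right)} = -35 + 5 \cdot 547 = -35 + 2735 = 2700$)
$T{\left(Y,l \right)} = \frac{l}{3}$
$f = 196675$ ($f = -7 + \left(2700 + 193982\right) = -7 + 196682 = 196675$)
$k = \frac{6064}{3}$ ($k = 4 - \frac{1}{3} \left(-17\right) 356 = 4 - \left(- \frac{17}{3}\right) 356 = 4 - - \frac{6052}{3} = 4 + \frac{6052}{3} = \frac{6064}{3} \approx 2021.3$)
$\frac{1}{k + f} = \frac{1}{\frac{6064}{3} + 196675} = \frac{1}{\frac{596089}{3}} = \frac{3}{596089}$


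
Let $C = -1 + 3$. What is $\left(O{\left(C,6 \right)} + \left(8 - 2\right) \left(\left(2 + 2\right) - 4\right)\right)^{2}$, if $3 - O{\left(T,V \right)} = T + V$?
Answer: $25$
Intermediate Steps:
$C = 2$
$O{\left(T,V \right)} = 3 - T - V$ ($O{\left(T,V \right)} = 3 - \left(T + V\right) = 3 - T - V$)
$\left(O{\left(C,6 \right)} + \left(8 - 2\right) \left(\left(2 + 2\right) - 4\right)\right)^{2} = \left(\left(3 - 2 - 6\right) + \left(8 - 2\right) \left(\left(2 + 2\right) - 4\right)\right)^{2} = \left(\left(3 - 2 - 6\right) + 6 \left(4 - 4\right)\right)^{2} = \left(-5 + 6 \cdot 0\right)^{2} = \left(-5 + 0\right)^{2} = \left(-5\right)^{2} = 25$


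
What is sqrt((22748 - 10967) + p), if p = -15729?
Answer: 2*I*sqrt(987) ≈ 62.833*I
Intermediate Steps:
sqrt((22748 - 10967) + p) = sqrt((22748 - 10967) - 15729) = sqrt(11781 - 15729) = sqrt(-3948) = 2*I*sqrt(987)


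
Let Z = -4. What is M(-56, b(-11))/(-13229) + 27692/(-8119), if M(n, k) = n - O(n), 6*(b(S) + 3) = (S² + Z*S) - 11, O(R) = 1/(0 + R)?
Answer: -890845441/261510872 ≈ -3.4065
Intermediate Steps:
O(R) = 1/R
b(S) = -29/6 - 2*S/3 + S²/6 (b(S) = -3 + ((S² - 4*S) - 11)/6 = -3 + (-11 + S² - 4*S)/6 = -3 + (-11/6 - 2*S/3 + S²/6) = -29/6 - 2*S/3 + S²/6)
M(n, k) = n - 1/n
M(-56, b(-11))/(-13229) + 27692/(-8119) = (-56 - 1/(-56))/(-13229) + 27692/(-8119) = (-56 - 1*(-1/56))*(-1/13229) + 27692*(-1/8119) = (-56 + 1/56)*(-1/13229) - 1204/353 = -3135/56*(-1/13229) - 1204/353 = 3135/740824 - 1204/353 = -890845441/261510872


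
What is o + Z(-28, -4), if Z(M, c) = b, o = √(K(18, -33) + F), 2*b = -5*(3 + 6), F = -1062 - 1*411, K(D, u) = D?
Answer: -45/2 + I*√1455 ≈ -22.5 + 38.144*I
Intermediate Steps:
F = -1473 (F = -1062 - 411 = -1473)
b = -45/2 (b = (-5*(3 + 6))/2 = (-5*9)/2 = (½)*(-45) = -45/2 ≈ -22.500)
o = I*√1455 (o = √(18 - 1473) = √(-1455) = I*√1455 ≈ 38.144*I)
Z(M, c) = -45/2
o + Z(-28, -4) = I*√1455 - 45/2 = -45/2 + I*√1455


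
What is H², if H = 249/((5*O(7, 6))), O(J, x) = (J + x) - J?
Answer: 6889/100 ≈ 68.890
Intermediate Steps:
O(J, x) = x
H = 83/10 (H = 249/((5*6)) = 249/30 = 249*(1/30) = 83/10 ≈ 8.3000)
H² = (83/10)² = 6889/100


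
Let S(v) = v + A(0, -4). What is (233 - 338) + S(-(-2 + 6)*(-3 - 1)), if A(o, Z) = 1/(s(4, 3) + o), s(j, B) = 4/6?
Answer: -175/2 ≈ -87.500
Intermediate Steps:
s(j, B) = 2/3 (s(j, B) = 4*(1/6) = 2/3)
A(o, Z) = 1/(2/3 + o)
S(v) = 3/2 + v (S(v) = v + 3/(2 + 3*0) = v + 3/(2 + 0) = v + 3/2 = 3/2 + v)
(233 - 338) + S(-(-2 + 6)*(-3 - 1)) = (233 - 338) + (3/2 - (-2 + 6)*(-3 - 1)) = -105 + (3/2 - 4*(-4)) = -105 + (3/2 - 1*(-16)) = -105 + (3/2 + 16) = -105 + 35/2 = -175/2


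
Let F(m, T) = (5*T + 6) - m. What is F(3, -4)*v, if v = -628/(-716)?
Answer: -2669/179 ≈ -14.911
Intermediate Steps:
v = 157/179 (v = -628*(-1)/716 = -1*(-157/179) = 157/179 ≈ 0.87710)
F(m, T) = 6 - m + 5*T (F(m, T) = (6 + 5*T) - m = 6 - m + 5*T)
F(3, -4)*v = (6 - 1*3 + 5*(-4))*(157/179) = (6 - 3 - 20)*(157/179) = -17*157/179 = -2669/179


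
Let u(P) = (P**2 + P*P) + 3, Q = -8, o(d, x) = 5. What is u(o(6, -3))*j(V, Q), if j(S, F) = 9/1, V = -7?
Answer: 477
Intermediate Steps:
j(S, F) = 9 (j(S, F) = 9*1 = 9)
u(P) = 3 + 2*P**2 (u(P) = (P**2 + P**2) + 3 = 2*P**2 + 3 = 3 + 2*P**2)
u(o(6, -3))*j(V, Q) = (3 + 2*5**2)*9 = (3 + 2*25)*9 = (3 + 50)*9 = 53*9 = 477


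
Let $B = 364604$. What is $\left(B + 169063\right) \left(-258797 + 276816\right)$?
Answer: $9616145673$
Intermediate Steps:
$\left(B + 169063\right) \left(-258797 + 276816\right) = \left(364604 + 169063\right) \left(-258797 + 276816\right) = 533667 \cdot 18019 = 9616145673$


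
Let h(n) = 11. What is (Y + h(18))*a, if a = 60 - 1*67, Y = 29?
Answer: -280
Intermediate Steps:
a = -7 (a = 60 - 67 = -7)
(Y + h(18))*a = (29 + 11)*(-7) = 40*(-7) = -280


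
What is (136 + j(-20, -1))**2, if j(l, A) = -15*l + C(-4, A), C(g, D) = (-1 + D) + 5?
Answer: 192721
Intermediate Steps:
C(g, D) = 4 + D
j(l, A) = 4 + A - 15*l (j(l, A) = -15*l + (4 + A) = 4 + A - 15*l)
(136 + j(-20, -1))**2 = (136 + (4 - 1 - 15*(-20)))**2 = (136 + (4 - 1 + 300))**2 = (136 + 303)**2 = 439**2 = 192721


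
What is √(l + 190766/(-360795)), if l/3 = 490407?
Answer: √191513229521433555/360795 ≈ 1212.9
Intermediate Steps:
l = 1471221 (l = 3*490407 = 1471221)
√(l + 190766/(-360795)) = √(1471221 + 190766/(-360795)) = √(1471221 + 190766*(-1/360795)) = √(1471221 - 190766/360795) = √(530808989929/360795) = √191513229521433555/360795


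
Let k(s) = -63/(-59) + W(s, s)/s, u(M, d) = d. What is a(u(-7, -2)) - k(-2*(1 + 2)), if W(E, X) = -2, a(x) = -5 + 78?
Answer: 12673/177 ≈ 71.599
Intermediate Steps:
a(x) = 73
k(s) = 63/59 - 2/s (k(s) = -63/(-59) - 2/s = -63*(-1/59) - 2/s = 63/59 - 2/s)
a(u(-7, -2)) - k(-2*(1 + 2)) = 73 - (63/59 - 2*(-1/(2*(1 + 2)))) = 73 - (63/59 - 2/((-2*3))) = 73 - (63/59 - 2/(-6)) = 73 - (63/59 - 2*(-⅙)) = 73 - (63/59 + ⅓) = 73 - 1*248/177 = 73 - 248/177 = 12673/177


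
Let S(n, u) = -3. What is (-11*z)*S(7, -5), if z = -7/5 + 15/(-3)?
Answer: -1056/5 ≈ -211.20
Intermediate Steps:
z = -32/5 (z = -7*⅕ + 15*(-⅓) = -7/5 - 5 = -32/5 ≈ -6.4000)
(-11*z)*S(7, -5) = -11*(-32/5)*(-3) = (352/5)*(-3) = -1056/5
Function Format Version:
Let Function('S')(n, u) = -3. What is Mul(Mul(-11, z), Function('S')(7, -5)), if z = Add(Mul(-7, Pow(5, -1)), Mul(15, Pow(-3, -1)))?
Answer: Rational(-1056, 5) ≈ -211.20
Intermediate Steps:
z = Rational(-32, 5) (z = Add(Mul(-7, Rational(1, 5)), Mul(15, Rational(-1, 3))) = Add(Rational(-7, 5), -5) = Rational(-32, 5) ≈ -6.4000)
Mul(Mul(-11, z), Function('S')(7, -5)) = Mul(Mul(-11, Rational(-32, 5)), -3) = Mul(Rational(352, 5), -3) = Rational(-1056, 5)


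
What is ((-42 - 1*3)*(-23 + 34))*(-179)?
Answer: 88605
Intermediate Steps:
((-42 - 1*3)*(-23 + 34))*(-179) = ((-42 - 3)*11)*(-179) = -45*11*(-179) = -495*(-179) = 88605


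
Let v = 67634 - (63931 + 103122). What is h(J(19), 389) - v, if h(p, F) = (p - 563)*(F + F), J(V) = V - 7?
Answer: -329259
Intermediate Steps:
J(V) = -7 + V
h(p, F) = 2*F*(-563 + p) (h(p, F) = (-563 + p)*(2*F) = 2*F*(-563 + p))
v = -99419 (v = 67634 - 1*167053 = 67634 - 167053 = -99419)
h(J(19), 389) - v = 2*389*(-563 + (-7 + 19)) - 1*(-99419) = 2*389*(-563 + 12) + 99419 = 2*389*(-551) + 99419 = -428678 + 99419 = -329259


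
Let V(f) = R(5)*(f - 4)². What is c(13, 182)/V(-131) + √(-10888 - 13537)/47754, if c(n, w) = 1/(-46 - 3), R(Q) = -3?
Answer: 1/2679075 + 5*I*√977/47754 ≈ 3.7326e-7 + 0.0032727*I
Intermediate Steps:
c(n, w) = -1/49 (c(n, w) = 1/(-49) = -1/49)
V(f) = -3*(-4 + f)² (V(f) = -3*(f - 4)² = -3*(-4 + f)²)
c(13, 182)/V(-131) + √(-10888 - 13537)/47754 = -(-1/(3*(-4 - 131)²))/49 + √(-10888 - 13537)/47754 = -1/(49*((-3*(-135)²))) + √(-24425)*(1/47754) = -1/(49*((-3*18225))) + (5*I*√977)*(1/47754) = -1/49/(-54675) + 5*I*√977/47754 = -1/49*(-1/54675) + 5*I*√977/47754 = 1/2679075 + 5*I*√977/47754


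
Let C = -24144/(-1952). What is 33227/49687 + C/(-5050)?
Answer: 20396177017/30612160700 ≈ 0.66628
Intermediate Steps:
C = 1509/122 (C = -24144*(-1)/1952 = -16*(-1509/1952) = 1509/122 ≈ 12.369)
33227/49687 + C/(-5050) = 33227/49687 + (1509/122)/(-5050) = 33227*(1/49687) + (1509/122)*(-1/5050) = 33227/49687 - 1509/616100 = 20396177017/30612160700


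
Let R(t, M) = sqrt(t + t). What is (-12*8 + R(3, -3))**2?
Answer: (96 - sqrt(6))**2 ≈ 8751.7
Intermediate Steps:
R(t, M) = sqrt(2)*sqrt(t) (R(t, M) = sqrt(2*t) = sqrt(2)*sqrt(t))
(-12*8 + R(3, -3))**2 = (-12*8 + sqrt(2)*sqrt(3))**2 = (-96 + sqrt(6))**2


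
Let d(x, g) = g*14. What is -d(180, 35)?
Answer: -490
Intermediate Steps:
d(x, g) = 14*g
-d(180, 35) = -14*35 = -1*490 = -490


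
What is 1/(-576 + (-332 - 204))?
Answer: -1/1112 ≈ -0.00089928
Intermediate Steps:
1/(-576 + (-332 - 204)) = 1/(-576 - 536) = 1/(-1112) = -1/1112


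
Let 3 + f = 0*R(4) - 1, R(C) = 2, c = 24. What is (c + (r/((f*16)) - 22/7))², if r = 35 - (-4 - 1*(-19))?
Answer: 5294601/12544 ≈ 422.08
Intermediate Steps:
f = -4 (f = -3 + (0*2 - 1) = -3 + (0 - 1) = -3 - 1 = -4)
r = 20 (r = 35 - (-4 + 19) = 35 - 1*15 = 35 - 15 = 20)
(c + (r/((f*16)) - 22/7))² = (24 + (20/((-4*16)) - 22/7))² = (24 + (20/(-64) - 22*⅐))² = (24 + (20*(-1/64) - 22/7))² = (24 + (-5/16 - 22/7))² = (24 - 387/112)² = (2301/112)² = 5294601/12544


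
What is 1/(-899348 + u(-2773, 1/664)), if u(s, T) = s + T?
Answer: -664/599008343 ≈ -1.1085e-6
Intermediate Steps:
u(s, T) = T + s
1/(-899348 + u(-2773, 1/664)) = 1/(-899348 + (1/664 - 2773)) = 1/(-899348 - 1841271/664) = 1/(-599008343/664) = -664/599008343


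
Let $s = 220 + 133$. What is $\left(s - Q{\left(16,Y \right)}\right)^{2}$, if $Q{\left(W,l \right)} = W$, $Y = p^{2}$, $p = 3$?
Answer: $113569$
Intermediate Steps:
$Y = 9$ ($Y = 3^{2} = 9$)
$s = 353$
$\left(s - Q{\left(16,Y \right)}\right)^{2} = \left(353 - 16\right)^{2} = 337^{2} = 113569$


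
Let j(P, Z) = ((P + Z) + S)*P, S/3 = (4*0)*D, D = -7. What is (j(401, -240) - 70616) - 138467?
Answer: -144522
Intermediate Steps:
S = 0 (S = 3*((4*0)*(-7)) = 3*(0*(-7)) = 3*0 = 0)
j(P, Z) = P*(P + Z) (j(P, Z) = ((P + Z) + 0)*P = (P + Z)*P = P*(P + Z))
(j(401, -240) - 70616) - 138467 = (401*(401 - 240) - 70616) - 138467 = (401*161 - 70616) - 138467 = (64561 - 70616) - 138467 = -6055 - 138467 = -144522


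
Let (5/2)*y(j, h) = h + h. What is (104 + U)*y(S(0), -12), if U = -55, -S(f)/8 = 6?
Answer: -2352/5 ≈ -470.40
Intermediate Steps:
S(f) = -48 (S(f) = -8*6 = -48)
y(j, h) = 4*h/5 (y(j, h) = 2*(h + h)/5 = 2*(2*h)/5 = 4*h/5)
(104 + U)*y(S(0), -12) = (104 - 55)*((4/5)*(-12)) = 49*(-48/5) = -2352/5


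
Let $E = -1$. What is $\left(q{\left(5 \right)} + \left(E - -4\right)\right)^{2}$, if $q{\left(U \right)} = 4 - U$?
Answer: $4$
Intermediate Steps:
$\left(q{\left(5 \right)} + \left(E - -4\right)\right)^{2} = \left(\left(4 - 5\right) - -3\right)^{2} = \left(\left(4 - 5\right) + \left(-1 + 4\right)\right)^{2} = \left(-1 + 3\right)^{2} = 2^{2} = 4$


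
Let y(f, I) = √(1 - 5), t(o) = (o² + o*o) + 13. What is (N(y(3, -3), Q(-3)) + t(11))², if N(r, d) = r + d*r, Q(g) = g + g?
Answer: 64925 - 5100*I ≈ 64925.0 - 5100.0*I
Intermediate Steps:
Q(g) = 2*g
t(o) = 13 + 2*o² (t(o) = (o² + o²) + 13 = 2*o² + 13 = 13 + 2*o²)
y(f, I) = 2*I (y(f, I) = √(-4) = 2*I)
(N(y(3, -3), Q(-3)) + t(11))² = ((2*I)*(1 + 2*(-3)) + (13 + 2*11²))² = ((2*I)*(1 - 6) + (13 + 2*121))² = ((2*I)*(-5) + (13 + 242))² = (-10*I + 255)² = (255 - 10*I)²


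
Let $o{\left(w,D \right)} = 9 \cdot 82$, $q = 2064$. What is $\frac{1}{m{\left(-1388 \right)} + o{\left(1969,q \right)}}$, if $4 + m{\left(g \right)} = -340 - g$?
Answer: $\frac{1}{1782} \approx 0.00056117$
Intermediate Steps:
$o{\left(w,D \right)} = 738$
$m{\left(g \right)} = -344 - g$ ($m{\left(g \right)} = -4 - \left(340 + g\right) = -344 - g$)
$\frac{1}{m{\left(-1388 \right)} + o{\left(1969,q \right)}} = \frac{1}{\left(-344 - -1388\right) + 738} = \frac{1}{\left(-344 + 1388\right) + 738} = \frac{1}{1044 + 738} = \frac{1}{1782}$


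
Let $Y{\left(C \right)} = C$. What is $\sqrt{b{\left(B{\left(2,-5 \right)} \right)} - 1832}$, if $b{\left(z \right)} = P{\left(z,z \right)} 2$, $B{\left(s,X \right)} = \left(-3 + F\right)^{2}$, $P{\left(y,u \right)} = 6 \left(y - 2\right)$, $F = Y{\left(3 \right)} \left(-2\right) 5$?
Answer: $2 \sqrt{2803} \approx 105.89$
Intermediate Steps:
$F = -30$ ($F = 3 \left(-2\right) 5 = \left(-6\right) 5 = -30$)
$P{\left(y,u \right)} = -12 + 6 y$ ($P{\left(y,u \right)} = 6 \left(-2 + y\right) = -12 + 6 y$)
$B{\left(s,X \right)} = 1089$ ($B{\left(s,X \right)} = \left(-3 - 30\right)^{2} = \left(-33\right)^{2} = 1089$)
$b{\left(z \right)} = -24 + 12 z$ ($b{\left(z \right)} = \left(-12 + 6 z\right) 2 = -24 + 12 z$)
$\sqrt{b{\left(B{\left(2,-5 \right)} \right)} - 1832} = \sqrt{\left(-24 + 12 \cdot 1089\right) - 1832} = \sqrt{\left(-24 + 13068\right) - 1832} = \sqrt{13044 - 1832} = \sqrt{11212} = 2 \sqrt{2803}$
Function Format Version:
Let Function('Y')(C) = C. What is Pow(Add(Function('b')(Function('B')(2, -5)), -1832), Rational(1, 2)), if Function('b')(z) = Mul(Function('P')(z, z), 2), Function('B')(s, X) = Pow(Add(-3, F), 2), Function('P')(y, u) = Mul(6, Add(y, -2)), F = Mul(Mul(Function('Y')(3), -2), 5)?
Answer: Mul(2, Pow(2803, Rational(1, 2))) ≈ 105.89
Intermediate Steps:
F = -30 (F = Mul(Mul(3, -2), 5) = Mul(-6, 5) = -30)
Function('P')(y, u) = Add(-12, Mul(6, y)) (Function('P')(y, u) = Mul(6, Add(-2, y)) = Add(-12, Mul(6, y)))
Function('B')(s, X) = 1089 (Function('B')(s, X) = Pow(Add(-3, -30), 2) = Pow(-33, 2) = 1089)
Function('b')(z) = Add(-24, Mul(12, z)) (Function('b')(z) = Mul(Add(-12, Mul(6, z)), 2) = Add(-24, Mul(12, z)))
Pow(Add(Function('b')(Function('B')(2, -5)), -1832), Rational(1, 2)) = Pow(Add(Add(-24, Mul(12, 1089)), -1832), Rational(1, 2)) = Pow(Add(Add(-24, 13068), -1832), Rational(1, 2)) = Pow(Add(13044, -1832), Rational(1, 2)) = Pow(11212, Rational(1, 2)) = Mul(2, Pow(2803, Rational(1, 2)))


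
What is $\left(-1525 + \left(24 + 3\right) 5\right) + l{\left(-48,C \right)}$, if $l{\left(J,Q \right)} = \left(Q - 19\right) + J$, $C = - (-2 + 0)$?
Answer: $-1455$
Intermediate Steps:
$C = 2$ ($C = \left(-1\right) \left(-2\right) = 2$)
$l{\left(J,Q \right)} = -19 + J + Q$ ($l{\left(J,Q \right)} = \left(-19 + Q\right) + J = -19 + J + Q$)
$\left(-1525 + \left(24 + 3\right) 5\right) + l{\left(-48,C \right)} = \left(-1525 + \left(24 + 3\right) 5\right) - 65 = \left(-1525 + 27 \cdot 5\right) - 65 = \left(-1525 + 135\right) - 65 = -1390 - 65 = -1455$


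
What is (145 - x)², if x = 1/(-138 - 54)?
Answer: 775121281/36864 ≈ 21027.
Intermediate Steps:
x = -1/192 (x = 1/(-192) = -1/192 ≈ -0.0052083)
(145 - x)² = (145 - 1*(-1/192))² = (145 + 1/192)² = (27841/192)² = 775121281/36864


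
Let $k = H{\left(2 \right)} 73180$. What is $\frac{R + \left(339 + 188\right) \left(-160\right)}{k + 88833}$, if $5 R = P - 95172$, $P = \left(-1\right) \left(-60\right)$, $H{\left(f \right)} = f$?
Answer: $- \frac{73816}{167995} \approx -0.43939$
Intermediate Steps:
$P = 60$
$R = - \frac{95112}{5}$ ($R = \frac{60 - 95172}{5} = \frac{1}{5} \left(-95112\right) = - \frac{95112}{5} \approx -19022.0$)
$k = 146360$ ($k = 2 \cdot 73180 = 146360$)
$\frac{R + \left(339 + 188\right) \left(-160\right)}{k + 88833} = \frac{- \frac{95112}{5} + \left(339 + 188\right) \left(-160\right)}{146360 + 88833} = \frac{- \frac{95112}{5} + 527 \left(-160\right)}{235193} = \left(- \frac{95112}{5} - 84320\right) \frac{1}{235193} = \left(- \frac{516712}{5}\right) \frac{1}{235193} = - \frac{73816}{167995}$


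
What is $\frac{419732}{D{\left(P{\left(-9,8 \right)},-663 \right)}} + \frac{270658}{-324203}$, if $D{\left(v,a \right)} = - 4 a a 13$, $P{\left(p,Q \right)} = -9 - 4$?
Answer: $- \frac{1580666856625}{1852624650591} \approx -0.8532$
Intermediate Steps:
$P{\left(p,Q \right)} = -13$
$D{\left(v,a \right)} = - 52 a^{2}$ ($D{\left(v,a \right)} = - 4 a^{2} \cdot 13 = - 52 a^{2}$)
$\frac{419732}{D{\left(P{\left(-9,8 \right)},-663 \right)}} + \frac{270658}{-324203} = \frac{419732}{\left(-52\right) \left(-663\right)^{2}} + \frac{270658}{-324203} = \frac{419732}{\left(-52\right) 439569} + 270658 \left(- \frac{1}{324203}\right) = \frac{419732}{-22857588} - \frac{270658}{324203} = 419732 \left(- \frac{1}{22857588}\right) - \frac{270658}{324203} = - \frac{104933}{5714397} - \frac{270658}{324203} = - \frac{1580666856625}{1852624650591}$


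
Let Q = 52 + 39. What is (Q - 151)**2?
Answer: 3600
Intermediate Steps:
Q = 91
(Q - 151)**2 = (91 - 151)**2 = (-60)**2 = 3600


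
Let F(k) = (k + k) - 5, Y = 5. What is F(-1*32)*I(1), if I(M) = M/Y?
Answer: -69/5 ≈ -13.800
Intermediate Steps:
F(k) = -5 + 2*k (F(k) = 2*k - 5 = -5 + 2*k)
I(M) = M/5
F(-1*32)*I(1) = (-5 + 2*(-1*32))*((1/5)*1) = (-5 + 2*(-32))*(1/5) = (-5 - 64)*(1/5) = -69*1/5 = -69/5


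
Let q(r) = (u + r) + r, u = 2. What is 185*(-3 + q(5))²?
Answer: 14985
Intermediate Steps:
q(r) = 2 + 2*r (q(r) = (2 + r) + r = 2 + 2*r)
185*(-3 + q(5))² = 185*(-3 + (2 + 2*5))² = 185*(-3 + (2 + 10))² = 185*(-3 + 12)² = 185*9² = 185*81 = 14985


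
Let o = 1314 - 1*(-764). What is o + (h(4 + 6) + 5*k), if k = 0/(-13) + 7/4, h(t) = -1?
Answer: 8343/4 ≈ 2085.8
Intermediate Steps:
k = 7/4 (k = 0*(-1/13) + 7*(¼) = 0 + 7/4 = 7/4 ≈ 1.7500)
o = 2078 (o = 1314 + 764 = 2078)
o + (h(4 + 6) + 5*k) = 2078 + (-1 + 5*(7/4)) = 2078 + (-1 + 35/4) = 2078 + 31/4 = 8343/4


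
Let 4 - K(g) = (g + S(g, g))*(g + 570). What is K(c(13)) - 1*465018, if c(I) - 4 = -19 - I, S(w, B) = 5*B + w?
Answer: -358782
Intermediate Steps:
S(w, B) = w + 5*B
c(I) = -15 - I (c(I) = 4 + (-19 - I) = -15 - I)
K(g) = 4 - 7*g*(570 + g) (K(g) = 4 - (g + (g + 5*g))*(g + 570) = 4 - (g + 6*g)*(570 + g) = 4 - 7*g*(570 + g))
K(c(13)) - 1*465018 = (4 - 3990*(-15 - 1*13) - 7*(-15 - 1*13)**2) - 1*465018 = (4 - 3990*(-15 - 13) - 7*(-15 - 13)**2) - 465018 = (4 - 3990*(-28) - 7*(-28)**2) - 465018 = (4 + 111720 - 7*784) - 465018 = (4 + 111720 - 5488) - 465018 = 106236 - 465018 = -358782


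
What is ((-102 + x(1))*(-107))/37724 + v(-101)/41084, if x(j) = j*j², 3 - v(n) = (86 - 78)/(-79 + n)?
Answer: 1249058353/4358961045 ≈ 0.28655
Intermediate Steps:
v(n) = 3 - 8/(-79 + n) (v(n) = 3 - (86 - 78)/(-79 + n) = 3 - 8/(-79 + n))
x(j) = j³
((-102 + x(1))*(-107))/37724 + v(-101)/41084 = ((-102 + 1³)*(-107))/37724 + ((-245 + 3*(-101))/(-79 - 101))/41084 = ((-102 + 1)*(-107))*(1/37724) + ((-245 - 303)/(-180))*(1/41084) = -101*(-107)*(1/37724) - 1/180*(-548)*(1/41084) = 10807*(1/37724) + (137/45)*(1/41084) = 10807/37724 + 137/1848780 = 1249058353/4358961045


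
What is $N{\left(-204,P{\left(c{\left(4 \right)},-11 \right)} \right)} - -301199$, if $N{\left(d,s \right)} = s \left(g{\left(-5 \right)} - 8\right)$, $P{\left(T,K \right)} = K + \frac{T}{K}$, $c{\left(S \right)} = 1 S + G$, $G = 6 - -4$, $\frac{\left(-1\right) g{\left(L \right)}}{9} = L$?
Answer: $\frac{3308194}{11} \approx 3.0075 \cdot 10^{5}$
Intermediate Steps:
$g{\left(L \right)} = - 9 L$
$G = 10$ ($G = 6 + 4 = 10$)
$c{\left(S \right)} = 10 + S$ ($c{\left(S \right)} = 1 S + 10 = S + 10 = 10 + S$)
$N{\left(d,s \right)} = 37 s$ ($N{\left(d,s \right)} = s \left(\left(-9\right) \left(-5\right) - 8\right) = s \left(45 - 8\right) = s 37 = 37 s$)
$N{\left(-204,P{\left(c{\left(4 \right)},-11 \right)} \right)} - -301199 = 37 \left(-11 + \frac{10 + 4}{-11}\right) - -301199 = 37 \left(-11 + 14 \left(- \frac{1}{11}\right)\right) + 301199 = 37 \left(-11 - \frac{14}{11}\right) + 301199 = 37 \left(- \frac{135}{11}\right) + 301199 = - \frac{4995}{11} + 301199 = \frac{3308194}{11}$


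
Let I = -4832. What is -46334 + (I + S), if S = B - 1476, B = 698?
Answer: -51944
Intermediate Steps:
S = -778 (S = 698 - 1476 = -778)
-46334 + (I + S) = -46334 + (-4832 - 778) = -46334 - 5610 = -51944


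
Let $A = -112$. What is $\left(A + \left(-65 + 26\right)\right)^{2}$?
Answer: $22801$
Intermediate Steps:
$\left(A + \left(-65 + 26\right)\right)^{2} = \left(-112 + \left(-65 + 26\right)\right)^{2} = \left(-112 - 39\right)^{2} = \left(-151\right)^{2} = 22801$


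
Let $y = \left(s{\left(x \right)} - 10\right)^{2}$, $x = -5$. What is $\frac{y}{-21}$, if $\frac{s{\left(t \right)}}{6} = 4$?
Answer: $- \frac{28}{3} \approx -9.3333$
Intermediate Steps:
$s{\left(t \right)} = 24$ ($s{\left(t \right)} = 6 \cdot 4 = 24$)
$y = 196$ ($y = \left(24 - 10\right)^{2} = 14^{2} = 196$)
$\frac{y}{-21} = \frac{196}{-21} = 196 \left(- \frac{1}{21}\right) = - \frac{28}{3}$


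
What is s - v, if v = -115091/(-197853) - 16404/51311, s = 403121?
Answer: 4092495955464554/10152035283 ≈ 4.0312e+5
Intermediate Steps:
v = 2659853689/10152035283 (v = -115091*(-1/197853) - 16404*1/51311 = 115091/197853 - 16404/51311 = 2659853689/10152035283 ≈ 0.26200)
s - v = 403121 - 1*2659853689/10152035283 = 403121 - 2659853689/10152035283 = 4092495955464554/10152035283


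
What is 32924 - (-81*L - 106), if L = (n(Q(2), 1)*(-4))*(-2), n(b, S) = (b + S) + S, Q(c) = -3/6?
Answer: 34002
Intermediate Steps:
Q(c) = -1/2 (Q(c) = -3*1/6 = -1/2)
n(b, S) = b + 2*S (n(b, S) = (S + b) + S = b + 2*S)
L = 12 (L = ((-1/2 + 2*1)*(-4))*(-2) = ((-1/2 + 2)*(-4))*(-2) = ((3/2)*(-4))*(-2) = -6*(-2) = 12)
32924 - (-81*L - 106) = 32924 - (-81*12 - 106) = 32924 - (-972 - 106) = 32924 - 1*(-1078) = 32924 + 1078 = 34002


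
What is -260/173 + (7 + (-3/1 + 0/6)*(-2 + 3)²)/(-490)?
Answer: -64046/42385 ≈ -1.5111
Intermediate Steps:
-260/173 + (7 + (-3/1 + 0/6)*(-2 + 3)²)/(-490) = -260*1/173 + (7 + (-3*1 + 0*(⅙))*1²)*(-1/490) = -260/173 + (7 + (-3 + 0)*1)*(-1/490) = -260/173 + (7 - 3*1)*(-1/490) = -260/173 + (7 - 3)*(-1/490) = -260/173 + 4*(-1/490) = -260/173 - 2/245 = -64046/42385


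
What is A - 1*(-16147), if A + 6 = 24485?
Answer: 40626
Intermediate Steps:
A = 24479 (A = -6 + 24485 = 24479)
A - 1*(-16147) = 24479 - 1*(-16147) = 24479 + 16147 = 40626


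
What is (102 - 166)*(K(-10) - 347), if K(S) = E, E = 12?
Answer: 21440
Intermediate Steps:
K(S) = 12
(102 - 166)*(K(-10) - 347) = (102 - 166)*(12 - 347) = -64*(-335) = 21440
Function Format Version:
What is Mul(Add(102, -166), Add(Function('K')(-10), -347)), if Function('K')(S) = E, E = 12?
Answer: 21440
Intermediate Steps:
Function('K')(S) = 12
Mul(Add(102, -166), Add(Function('K')(-10), -347)) = Mul(Add(102, -166), Add(12, -347)) = Mul(-64, -335) = 21440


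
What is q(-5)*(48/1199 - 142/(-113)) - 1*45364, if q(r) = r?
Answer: -6147110678/135487 ≈ -45371.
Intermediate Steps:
q(-5)*(48/1199 - 142/(-113)) - 1*45364 = -5*(48/1199 - 142/(-113)) - 1*45364 = -5*(48*(1/1199) - 142*(-1/113)) - 45364 = -5*(48/1199 + 142/113) - 45364 = -5*175682/135487 - 45364 = -878410/135487 - 45364 = -6147110678/135487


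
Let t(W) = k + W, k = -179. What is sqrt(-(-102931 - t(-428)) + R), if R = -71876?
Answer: 4*sqrt(1903) ≈ 174.49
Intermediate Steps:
t(W) = -179 + W
sqrt(-(-102931 - t(-428)) + R) = sqrt(-(-102931 - (-179 - 428)) - 71876) = sqrt(-(-102931 - 1*(-607)) - 71876) = sqrt(-(-102931 + 607) - 71876) = sqrt(-1*(-102324) - 71876) = sqrt(102324 - 71876) = sqrt(30448) = 4*sqrt(1903)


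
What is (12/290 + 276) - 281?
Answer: -719/145 ≈ -4.9586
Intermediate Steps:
(12/290 + 276) - 281 = (12*(1/290) + 276) - 281 = (6/145 + 276) - 281 = 40026/145 - 281 = -719/145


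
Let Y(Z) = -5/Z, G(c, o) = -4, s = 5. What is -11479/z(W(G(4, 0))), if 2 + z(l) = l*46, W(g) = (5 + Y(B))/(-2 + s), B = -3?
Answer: -103311/902 ≈ -114.54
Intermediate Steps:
W(g) = 20/9 (W(g) = (5 - 5/(-3))/(-2 + 5) = (5 - 5*(-1/3))/3 = (5 + 5/3)*(1/3) = (20/3)*(1/3) = 20/9)
z(l) = -2 + 46*l (z(l) = -2 + l*46 = -2 + 46*l)
-11479/z(W(G(4, 0))) = -11479/(-2 + 46*(20/9)) = -11479/(-2 + 920/9) = -11479/902/9 = -11479*9/902 = -103311/902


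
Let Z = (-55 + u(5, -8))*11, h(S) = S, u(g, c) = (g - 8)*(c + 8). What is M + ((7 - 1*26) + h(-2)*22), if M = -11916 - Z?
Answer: -11374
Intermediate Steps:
u(g, c) = (-8 + g)*(8 + c)
Z = -605 (Z = (-55 + (-64 - 8*(-8) + 8*5 - 8*5))*11 = (-55 + (-64 + 64 + 40 - 40))*11 = (-55 + 0)*11 = -55*11 = -605)
M = -11311 (M = -11916 - 1*(-605) = -11916 + 605 = -11311)
M + ((7 - 1*26) + h(-2)*22) = -11311 + ((7 - 1*26) - 2*22) = -11311 + ((7 - 26) - 44) = -11311 + (-19 - 44) = -11311 - 63 = -11374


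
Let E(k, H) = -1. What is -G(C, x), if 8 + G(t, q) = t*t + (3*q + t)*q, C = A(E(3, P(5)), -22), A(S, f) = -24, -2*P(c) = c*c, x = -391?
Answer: -468595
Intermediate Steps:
P(c) = -c**2/2 (P(c) = -c*c/2 = -c**2/2)
C = -24
G(t, q) = -8 + t**2 + q*(t + 3*q) (G(t, q) = -8 + (t*t + (3*q + t)*q) = -8 + (t**2 + (t + 3*q)*q) = -8 + (t**2 + q*(t + 3*q)) = -8 + t**2 + q*(t + 3*q))
-G(C, x) = -(-8 + (-24)**2 + 3*(-391)**2 - 391*(-24)) = -(-8 + 576 + 3*152881 + 9384) = -(-8 + 576 + 458643 + 9384) = -1*468595 = -468595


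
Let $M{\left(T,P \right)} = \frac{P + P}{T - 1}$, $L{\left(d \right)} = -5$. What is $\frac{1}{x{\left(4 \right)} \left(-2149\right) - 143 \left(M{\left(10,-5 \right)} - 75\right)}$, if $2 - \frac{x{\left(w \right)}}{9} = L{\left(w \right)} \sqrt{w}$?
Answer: $- \frac{9}{1990873} \approx -4.5206 \cdot 10^{-6}$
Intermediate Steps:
$M{\left(T,P \right)} = \frac{2 P}{-1 + T}$
$x{\left(w \right)} = 18 + 45 \sqrt{w}$ ($x{\left(w \right)} = 18 - 9 \left(- 5 \sqrt{w}\right) = 18 + 45 \sqrt{w}$)
$\frac{1}{x{\left(4 \right)} \left(-2149\right) - 143 \left(M{\left(10,-5 \right)} - 75\right)} = \frac{1}{\left(18 + 45 \sqrt{4}\right) \left(-2149\right) - 143 \left(2 \left(-5\right) \frac{1}{-1 + 10} - 75\right)} = \frac{1}{\left(18 + 45 \cdot 2\right) \left(-2149\right) - 143 \left(2 \left(-5\right) \frac{1}{9} - 75\right)} = \frac{1}{\left(18 + 90\right) \left(-2149\right) - 143 \left(2 \left(-5\right) \frac{1}{9} - 75\right)} = \frac{1}{108 \left(-2149\right) - 143 \left(- \frac{10}{9} - 75\right)} = \frac{1}{-232092 - - \frac{97955}{9}} = \frac{1}{-232092 + \frac{97955}{9}} = \frac{1}{- \frac{1990873}{9}} = - \frac{9}{1990873}$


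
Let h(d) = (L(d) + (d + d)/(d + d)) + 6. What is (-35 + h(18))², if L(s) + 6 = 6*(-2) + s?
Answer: 784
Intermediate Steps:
L(s) = -18 + s (L(s) = -6 + (6*(-2) + s) = -6 + (-12 + s) = -18 + s)
h(d) = -11 + d (h(d) = ((-18 + d) + (d + d)/(d + d)) + 6 = ((-18 + d) + (2*d)/((2*d))) + 6 = ((-18 + d) + (2*d)*(1/(2*d))) + 6 = ((-18 + d) + 1) + 6 = (-17 + d) + 6 = -11 + d)
(-35 + h(18))² = (-35 + (-11 + 18))² = (-35 + 7)² = (-28)² = 784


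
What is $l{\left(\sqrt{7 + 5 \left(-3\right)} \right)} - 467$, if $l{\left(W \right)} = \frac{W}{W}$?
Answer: $-466$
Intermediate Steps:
$l{\left(W \right)} = 1$
$l{\left(\sqrt{7 + 5 \left(-3\right)} \right)} - 467 = 1 - 467 = -466$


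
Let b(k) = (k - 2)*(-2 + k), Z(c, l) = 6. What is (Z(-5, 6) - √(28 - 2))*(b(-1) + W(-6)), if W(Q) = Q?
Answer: 18 - 3*√26 ≈ 2.7029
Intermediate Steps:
b(k) = (-2 + k)² (b(k) = (-2 + k)*(-2 + k) = (-2 + k)²)
(Z(-5, 6) - √(28 - 2))*(b(-1) + W(-6)) = (6 - √(28 - 2))*((-2 - 1)² - 6) = (6 - √26)*((-3)² - 6) = (6 - √26)*(9 - 6) = (6 - √26)*3 = 18 - 3*√26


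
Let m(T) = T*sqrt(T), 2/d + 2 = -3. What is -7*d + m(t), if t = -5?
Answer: 14/5 - 5*I*sqrt(5) ≈ 2.8 - 11.18*I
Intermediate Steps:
d = -2/5 (d = 2/(-2 - 3) = 2/(-5) = 2*(-1/5) = -2/5 ≈ -0.40000)
m(T) = T**(3/2)
-7*d + m(t) = -7*(-2/5) + (-5)**(3/2) = 14/5 - 5*I*sqrt(5)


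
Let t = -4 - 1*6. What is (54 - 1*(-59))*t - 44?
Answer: -1174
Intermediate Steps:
t = -10 (t = -4 - 6 = -10)
(54 - 1*(-59))*t - 44 = (54 - 1*(-59))*(-10) - 44 = (54 + 59)*(-10) - 44 = 113*(-10) - 44 = -1130 - 44 = -1174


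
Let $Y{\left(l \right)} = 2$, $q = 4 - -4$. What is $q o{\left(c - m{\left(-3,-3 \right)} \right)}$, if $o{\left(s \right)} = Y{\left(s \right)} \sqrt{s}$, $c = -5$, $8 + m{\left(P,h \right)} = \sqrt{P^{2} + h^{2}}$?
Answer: $16 \sqrt{3 - 3 \sqrt{2}} \approx 17.836 i$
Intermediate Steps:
$m{\left(P,h \right)} = -8 + \sqrt{P^{2} + h^{2}}$
$q = 8$ ($q = 4 + 4 = 8$)
$o{\left(s \right)} = 2 \sqrt{s}$
$q o{\left(c - m{\left(-3,-3 \right)} \right)} = 8 \cdot 2 \sqrt{-5 - \left(-8 + \sqrt{\left(-3\right)^{2} + \left(-3\right)^{2}}\right)} = 8 \cdot 2 \sqrt{-5 - \left(-8 + \sqrt{9 + 9}\right)} = 8 \cdot 2 \sqrt{-5 - \left(-8 + \sqrt{18}\right)} = 8 \cdot 2 \sqrt{-5 - \left(-8 + 3 \sqrt{2}\right)} = 8 \cdot 2 \sqrt{-5 + \left(8 - 3 \sqrt{2}\right)} = 8 \cdot 2 \sqrt{3 - 3 \sqrt{2}} = 16 \sqrt{3 - 3 \sqrt{2}}$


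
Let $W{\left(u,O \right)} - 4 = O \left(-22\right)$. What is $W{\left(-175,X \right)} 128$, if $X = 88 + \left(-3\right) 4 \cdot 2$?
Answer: $-179712$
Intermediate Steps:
$X = 64$ ($X = 88 - 24 = 64$)
$W{\left(u,O \right)} = 4 - 22 O$ ($W{\left(u,O \right)} = 4 + O \left(-22\right) = 4 - 22 O$)
$W{\left(-175,X \right)} 128 = \left(4 - 1408\right) 128 = \left(-1404\right) 128 = -179712$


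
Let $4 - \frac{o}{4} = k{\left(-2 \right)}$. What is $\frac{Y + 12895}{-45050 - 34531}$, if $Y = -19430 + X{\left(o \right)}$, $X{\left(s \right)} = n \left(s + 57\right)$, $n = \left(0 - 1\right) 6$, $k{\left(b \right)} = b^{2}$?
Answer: $\frac{6877}{79581} \approx 0.086415$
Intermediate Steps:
$o = 0$ ($o = 16 - 4 \left(-2\right)^{2} = 16 - 16 = 0$)
$n = -6$ ($n = \left(-1\right) 6 = -6$)
$X{\left(s \right)} = -342 - 6 s$ ($X{\left(s \right)} = - 6 \left(s + 57\right) = - 6 \left(57 + s\right) = -342 - 6 s$)
$Y = -19772$ ($Y = -19430 - 342 = -19772$)
$\frac{Y + 12895}{-45050 - 34531} = \frac{-19772 + 12895}{-45050 - 34531} = - \frac{6877}{-79581} = \left(-6877\right) \left(- \frac{1}{79581}\right) = \frac{6877}{79581}$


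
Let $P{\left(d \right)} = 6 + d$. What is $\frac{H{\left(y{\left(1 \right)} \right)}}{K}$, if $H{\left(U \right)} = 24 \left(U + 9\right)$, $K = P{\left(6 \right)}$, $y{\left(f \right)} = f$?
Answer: $20$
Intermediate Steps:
$K = 12$ ($K = 6 + 6 = 12$)
$H{\left(U \right)} = 216 + 24 U$ ($H{\left(U \right)} = 24 \left(9 + U\right) = 216 + 24 U$)
$\frac{H{\left(y{\left(1 \right)} \right)}}{K} = \frac{216 + 24 \cdot 1}{12} = \left(216 + 24\right) \frac{1}{12} = 240 \cdot \frac{1}{12} = 20$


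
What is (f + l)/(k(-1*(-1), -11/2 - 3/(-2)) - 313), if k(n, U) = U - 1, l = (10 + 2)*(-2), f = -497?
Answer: 521/318 ≈ 1.6384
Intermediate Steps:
l = -24 (l = 12*(-2) = -24)
k(n, U) = -1 + U
(f + l)/(k(-1*(-1), -11/2 - 3/(-2)) - 313) = (-497 - 24)/((-1 + (-11/2 - 3/(-2))) - 313) = -521/((-1 + (-11*½ - 3*(-½))) - 313) = -521/((-1 + (-11/2 + 3/2)) - 313) = -521/((-1 - 4) - 313) = -521/(-5 - 313) = -521/(-318) = -521*(-1/318) = 521/318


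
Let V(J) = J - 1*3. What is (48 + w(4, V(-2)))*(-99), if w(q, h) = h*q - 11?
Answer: -1683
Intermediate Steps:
V(J) = -3 + J (V(J) = J - 3 = -3 + J)
w(q, h) = -11 + h*q
(48 + w(4, V(-2)))*(-99) = (48 + (-11 + (-3 - 2)*4))*(-99) = (48 + (-11 - 5*4))*(-99) = (48 + (-11 - 20))*(-99) = (48 - 31)*(-99) = 17*(-99) = -1683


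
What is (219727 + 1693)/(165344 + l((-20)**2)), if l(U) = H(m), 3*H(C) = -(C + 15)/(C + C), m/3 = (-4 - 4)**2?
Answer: 28341760/21164009 ≈ 1.3391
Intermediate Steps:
m = 192 (m = 3*(-4 - 4)**2 = 3*(-8)**2 = 3*64 = 192)
H(C) = -(15 + C)/(6*C) (H(C) = (-(C + 15)/(C + C))/3 = (-(15 + C)/(2*C))/3 = -(15 + C)/(6*C))
l(U) = -23/128 (l(U) = (1/6)*(-15 - 1*192)/192 = (1/6)*(1/192)*(-15 - 192) = (1/6)*(1/192)*(-207) = -23/128)
(219727 + 1693)/(165344 + l((-20)**2)) = (219727 + 1693)/(165344 - 23/128) = 221420/(21164009/128) = 221420*(128/21164009) = 28341760/21164009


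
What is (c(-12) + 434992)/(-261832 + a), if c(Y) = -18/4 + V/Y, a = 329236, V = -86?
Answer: 326246/50553 ≈ 6.4535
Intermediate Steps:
c(Y) = -9/2 - 86/Y (c(Y) = -18/4 - 86/Y = -18*¼ - 86/Y = -9/2 - 86/Y)
(c(-12) + 434992)/(-261832 + a) = ((-9/2 - 86/(-12)) + 434992)/(-261832 + 329236) = ((-9/2 - 86*(-1/12)) + 434992)/67404 = ((-9/2 + 43/6) + 434992)*(1/67404) = (8/3 + 434992)*(1/67404) = (1304984/3)*(1/67404) = 326246/50553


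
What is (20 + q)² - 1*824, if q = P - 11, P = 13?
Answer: -340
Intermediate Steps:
q = 2 (q = 13 - 11 = 2)
(20 + q)² - 1*824 = (20 + 2)² - 1*824 = 22² - 824 = 484 - 824 = -340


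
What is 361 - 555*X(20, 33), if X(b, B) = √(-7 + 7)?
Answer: 361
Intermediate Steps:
X(b, B) = 0 (X(b, B) = √0 = 0)
361 - 555*X(20, 33) = 361 - 555*0 = 361 + 0 = 361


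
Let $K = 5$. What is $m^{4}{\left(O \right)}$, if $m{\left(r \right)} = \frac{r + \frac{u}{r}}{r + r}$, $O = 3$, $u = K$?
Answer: $\frac{2401}{6561} \approx 0.36595$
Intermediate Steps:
$u = 5$
$m{\left(r \right)} = \frac{r + \frac{5}{r}}{2 r}$ ($m{\left(r \right)} = \frac{r + \frac{5}{r}}{r + r} = \frac{r + \frac{5}{r}}{2 r}$)
$m^{4}{\left(O \right)} = \left(\frac{5 + 3^{2}}{2 \cdot 9}\right)^{4} = \left(\frac{1}{2} \cdot \frac{1}{9} \left(5 + 9\right)\right)^{4} = \left(\frac{1}{2} \cdot \frac{1}{9} \cdot 14\right)^{4} = \left(\frac{7}{9}\right)^{4} = \frac{2401}{6561}$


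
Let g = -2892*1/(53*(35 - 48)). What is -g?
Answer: -2892/689 ≈ -4.1974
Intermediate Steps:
g = 2892/689 (g = -2892/((-13*53)) = -2892/(-689) = -2892*(-1/689) = 2892/689 ≈ 4.1974)
-g = -1*2892/689 = -2892/689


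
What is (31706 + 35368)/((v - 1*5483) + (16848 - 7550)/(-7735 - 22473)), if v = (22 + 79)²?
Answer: 1013085696/71256023 ≈ 14.218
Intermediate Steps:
v = 10201 (v = 101² = 10201)
(31706 + 35368)/((v - 1*5483) + (16848 - 7550)/(-7735 - 22473)) = (31706 + 35368)/((10201 - 1*5483) + (16848 - 7550)/(-7735 - 22473)) = 67074/((10201 - 5483) + 9298/(-30208)) = 67074/(4718 + 9298*(-1/30208)) = 67074/(4718 - 4649/15104) = 67074/(71256023/15104) = 67074*(15104/71256023) = 1013085696/71256023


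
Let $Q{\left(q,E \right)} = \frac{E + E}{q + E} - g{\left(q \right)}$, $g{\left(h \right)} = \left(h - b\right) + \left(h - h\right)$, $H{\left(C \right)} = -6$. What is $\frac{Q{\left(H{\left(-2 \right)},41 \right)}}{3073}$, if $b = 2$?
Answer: $\frac{362}{107555} \approx 0.0033657$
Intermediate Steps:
$g{\left(h \right)} = -2 + h$ ($g{\left(h \right)} = \left(h - 2\right) + \left(h - h\right) = \left(h - 2\right) + 0 = \left(-2 + h\right) + 0 = -2 + h$)
$Q{\left(q,E \right)} = 2 - q + \frac{2 E}{E + q}$ ($Q{\left(q,E \right)} = \frac{E + E}{q + E} - \left(-2 + q\right) = \frac{2 E}{E + q} - \left(-2 + q\right) = 2 - q + \frac{2 E}{E + q}$)
$\frac{Q{\left(H{\left(-2 \right)},41 \right)}}{3073} = \frac{\frac{1}{41 - 6} \left(2 \cdot 41 - 41 \left(-2 - 6\right) - - 6 \left(-2 - 6\right)\right)}{3073} = \frac{82 - 41 \left(-8\right) - \left(-6\right) \left(-8\right)}{35} \cdot \frac{1}{3073} = \frac{82 + 328 - 48}{35} \cdot \frac{1}{3073} = \frac{1}{35} \cdot 362 \cdot \frac{1}{3073} = \frac{362}{35} \cdot \frac{1}{3073} = \frac{362}{107555}$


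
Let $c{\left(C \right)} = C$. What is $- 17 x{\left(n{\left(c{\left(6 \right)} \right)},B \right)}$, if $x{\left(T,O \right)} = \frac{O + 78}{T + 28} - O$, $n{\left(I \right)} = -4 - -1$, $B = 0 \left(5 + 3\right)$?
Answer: $- \frac{1326}{25} \approx -53.04$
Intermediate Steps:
$B = 0$ ($B = 0 \cdot 8 = 0$)
$n{\left(I \right)} = -3$ ($n{\left(I \right)} = -4 + 1 = -3$)
$x{\left(T,O \right)} = - O + \frac{78 + O}{28 + T}$ ($x{\left(T,O \right)} = \frac{78 + O}{28 + T} - O = - O + \frac{78 + O}{28 + T}$)
$- 17 x{\left(n{\left(c{\left(6 \right)} \right)},B \right)} = - 17 \frac{78 - 0 - 0 \left(-3\right)}{28 - 3} = - 17 \frac{78 + 0 + 0}{25} = - 17 \cdot \frac{1}{25} \cdot 78 = \left(-17\right) \frac{78}{25} = - \frac{1326}{25}$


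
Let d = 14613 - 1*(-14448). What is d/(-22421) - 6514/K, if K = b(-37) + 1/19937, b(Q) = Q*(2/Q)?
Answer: -2912965512553/894037375 ≈ -3258.2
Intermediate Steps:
d = 29061 (d = 14613 + 14448 = 29061)
b(Q) = 2
K = 39875/19937 (K = 2 + 1/19937 = 39875/19937 ≈ 2.0000)
d/(-22421) - 6514/K = 29061/(-22421) - 6514/39875/19937 = 29061*(-1/22421) - 6514*19937/39875 = -29061/22421 - 129869618/39875 = -2912965512553/894037375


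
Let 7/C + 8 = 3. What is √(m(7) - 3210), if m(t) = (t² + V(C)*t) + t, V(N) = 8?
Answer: I*√3098 ≈ 55.66*I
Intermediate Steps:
C = -7/5 (C = 7/(-8 + 3) = 7/(-5) = 7*(-⅕) = -7/5 ≈ -1.4000)
m(t) = t² + 9*t (m(t) = (t² + 8*t) + t = t² + 9*t)
√(m(7) - 3210) = √(7*(9 + 7) - 3210) = √(7*16 - 3210) = √(112 - 3210) = √(-3098) = I*√3098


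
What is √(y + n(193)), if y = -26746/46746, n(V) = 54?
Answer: 17*√229013/1113 ≈ 7.3094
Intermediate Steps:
y = -13373/23373 (y = -26746*1/46746 = -13373/23373 ≈ -0.57216)
√(y + n(193)) = √(-13373/23373 + 54) = √(1248769/23373) = 17*√229013/1113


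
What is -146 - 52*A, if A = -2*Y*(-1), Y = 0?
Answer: -146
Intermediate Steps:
A = 0 (A = -2*0*(-1) = 0*(-1) = 0)
-146 - 52*A = -146 - 52*0 = -146 + 0 = -146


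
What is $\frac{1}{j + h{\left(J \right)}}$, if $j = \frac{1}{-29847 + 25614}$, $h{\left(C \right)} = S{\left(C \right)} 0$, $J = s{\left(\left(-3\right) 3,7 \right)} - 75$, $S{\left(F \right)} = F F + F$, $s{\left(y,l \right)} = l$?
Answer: $-4233$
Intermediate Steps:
$S{\left(F \right)} = F + F^{2}$ ($S{\left(F \right)} = F^{2} + F = F + F^{2}$)
$J = -68$ ($J = 7 - 75 = -68$)
$h{\left(C \right)} = 0$ ($h{\left(C \right)} = C \left(1 + C\right) 0 = 0$)
$j = - \frac{1}{4233}$ ($j = \frac{1}{-4233} = - \frac{1}{4233} \approx -0.00023624$)
$\frac{1}{j + h{\left(J \right)}} = \frac{1}{- \frac{1}{4233} + 0} = \frac{1}{- \frac{1}{4233}} = -4233$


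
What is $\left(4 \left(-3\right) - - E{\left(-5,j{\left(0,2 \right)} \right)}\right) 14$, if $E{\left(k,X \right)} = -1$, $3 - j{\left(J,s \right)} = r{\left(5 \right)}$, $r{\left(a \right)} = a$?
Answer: $-182$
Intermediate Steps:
$j{\left(J,s \right)} = -2$ ($j{\left(J,s \right)} = 3 - 5 = -2$)
$\left(4 \left(-3\right) - - E{\left(-5,j{\left(0,2 \right)} \right)}\right) 14 = \left(4 \left(-3\right) - 1\right) 14 = \left(-12 + \left(-1 + 0\right)\right) 14 = \left(-12 - 1\right) 14 = \left(-13\right) 14 = -182$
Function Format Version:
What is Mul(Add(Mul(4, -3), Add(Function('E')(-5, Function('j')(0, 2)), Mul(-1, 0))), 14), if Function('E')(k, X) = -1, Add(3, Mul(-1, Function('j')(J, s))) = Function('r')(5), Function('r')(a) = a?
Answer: -182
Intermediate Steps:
Function('j')(J, s) = -2 (Function('j')(J, s) = Add(3, Mul(-1, 5)) = Add(3, -5) = -2)
Mul(Add(Mul(4, -3), Add(Function('E')(-5, Function('j')(0, 2)), Mul(-1, 0))), 14) = Mul(Add(Mul(4, -3), Add(-1, Mul(-1, 0))), 14) = Mul(Add(-12, Add(-1, 0)), 14) = Mul(Add(-12, -1), 14) = Mul(-13, 14) = -182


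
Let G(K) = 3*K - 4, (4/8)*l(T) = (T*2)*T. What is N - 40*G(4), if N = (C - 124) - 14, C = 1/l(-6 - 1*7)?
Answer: -309607/676 ≈ -458.00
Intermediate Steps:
l(T) = 4*T² (l(T) = 2*((T*2)*T) = 2*((2*T)*T) = 2*(2*T²) = 4*T²)
G(K) = -4 + 3*K
C = 1/676 (C = 1/(4*(-6 - 1*7)²) = 1/(4*(-6 - 7)²) = 1/(4*(-13)²) = 1/(4*169) = 1/676 ≈ 0.0014793)
N = -93287/676 (N = (1/676 - 124) - 14 = -83823/676 - 14 = -93287/676 ≈ -138.00)
N - 40*G(4) = -93287/676 - 40*(-4 + 3*4) = -93287/676 - 40*(-4 + 12) = -93287/676 - 40*8 = -93287/676 - 320 = -309607/676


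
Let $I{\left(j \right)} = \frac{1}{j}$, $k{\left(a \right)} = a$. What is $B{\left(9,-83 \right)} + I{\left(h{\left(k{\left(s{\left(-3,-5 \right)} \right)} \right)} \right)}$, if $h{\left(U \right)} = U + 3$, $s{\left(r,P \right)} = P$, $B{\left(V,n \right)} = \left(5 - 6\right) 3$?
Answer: $- \frac{7}{2} \approx -3.5$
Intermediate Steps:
$B{\left(V,n \right)} = -3$ ($B{\left(V,n \right)} = \left(-1\right) 3 = -3$)
$h{\left(U \right)} = 3 + U$
$B{\left(9,-83 \right)} + I{\left(h{\left(k{\left(s{\left(-3,-5 \right)} \right)} \right)} \right)} = -3 + \frac{1}{3 - 5} = -3 + \frac{1}{-2} = -3 - \frac{1}{2} = - \frac{7}{2}$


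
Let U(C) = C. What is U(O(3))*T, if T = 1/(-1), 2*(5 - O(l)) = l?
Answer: -7/2 ≈ -3.5000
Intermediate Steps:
O(l) = 5 - l/2
T = -1
U(O(3))*T = (5 - ½*3)*(-1) = (5 - 3/2)*(-1) = (7/2)*(-1) = -7/2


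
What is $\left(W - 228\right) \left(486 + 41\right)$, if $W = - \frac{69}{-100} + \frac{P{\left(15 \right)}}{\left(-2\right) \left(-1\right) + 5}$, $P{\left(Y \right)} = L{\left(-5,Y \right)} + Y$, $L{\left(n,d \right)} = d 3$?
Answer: $- \frac{80692659}{700} \approx -1.1528 \cdot 10^{5}$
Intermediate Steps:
$L{\left(n,d \right)} = 3 d$
$P{\left(Y \right)} = 4 Y$ ($P{\left(Y \right)} = 3 Y + Y = 4 Y$)
$W = \frac{6483}{700}$ ($W = - \frac{69}{-100} + \frac{4 \cdot 15}{\left(-2\right) \left(-1\right) + 5} = \left(-69\right) \left(- \frac{1}{100}\right) + \frac{60}{2 + 5} = \frac{69}{100} + \frac{60}{7} = \frac{6483}{700} \approx 9.2614$)
$\left(W - 228\right) \left(486 + 41\right) = \left(\frac{6483}{700} - 228\right) \left(486 + 41\right) = \left(- \frac{153117}{700}\right) 527 = - \frac{80692659}{700}$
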